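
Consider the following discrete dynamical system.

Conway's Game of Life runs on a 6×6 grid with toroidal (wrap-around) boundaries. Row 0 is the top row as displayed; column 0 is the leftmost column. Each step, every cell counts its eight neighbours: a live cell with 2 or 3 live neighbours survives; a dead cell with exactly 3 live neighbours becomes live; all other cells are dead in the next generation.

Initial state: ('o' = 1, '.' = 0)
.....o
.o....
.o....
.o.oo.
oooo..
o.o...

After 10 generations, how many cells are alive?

3

0) .....o
.o....
.o....
.o.oo.
oooo..
o.o...
1) oo....
o.....
oo....
...oo.
o...oo
o.oo.o
2) ..o...
.....o
oo...o
.o.oo.
ooo...
..oo..
3) ..oo..
.o...o
.oo..o
...oo.
o...o.
...o..
4) ..ooo.
.o.oo.
.ooo.o
ooooo.
....oo
..ooo.
5) .o...o
oo...o
.....o
......
o.....
..o...
6) .oo..o
.o..oo
.....o
......
......
oo....
7) ..o.oo
.oo.oo
o...oo
......
......
ooo...
8) ....o.
.oo...
oo.oo.
.....o
.o....
oooo.o
9) ....oo
ooo.oo
oo.ooo
.oo.oo
.o..oo
oooooo
10) ......
..o...
......
......
......
.oo...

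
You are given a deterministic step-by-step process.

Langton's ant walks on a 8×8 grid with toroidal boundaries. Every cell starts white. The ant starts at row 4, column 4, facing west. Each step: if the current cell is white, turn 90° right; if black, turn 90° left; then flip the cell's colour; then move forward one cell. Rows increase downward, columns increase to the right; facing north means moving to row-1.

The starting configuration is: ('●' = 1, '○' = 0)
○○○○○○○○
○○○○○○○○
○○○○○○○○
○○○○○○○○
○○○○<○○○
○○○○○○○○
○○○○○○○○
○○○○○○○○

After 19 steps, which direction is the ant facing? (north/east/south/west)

south

[0] ○○○○○○○○
○○○○○○○○
○○○○○○○○
○○○○○○○○
○○○○<○○○
○○○○○○○○
○○○○○○○○
○○○○○○○○
[1] ○○○○○○○○
○○○○○○○○
○○○○○○○○
○○○○^○○○
○○○○●○○○
○○○○○○○○
○○○○○○○○
○○○○○○○○
[2] ○○○○○○○○
○○○○○○○○
○○○○○○○○
○○○○●>○○
○○○○●○○○
○○○○○○○○
○○○○○○○○
○○○○○○○○
[3] ○○○○○○○○
○○○○○○○○
○○○○○○○○
○○○○●●○○
○○○○●v○○
○○○○○○○○
○○○○○○○○
○○○○○○○○
[4] ○○○○○○○○
○○○○○○○○
○○○○○○○○
○○○○●●○○
○○○○<●○○
○○○○○○○○
○○○○○○○○
○○○○○○○○
[5] ○○○○○○○○
○○○○○○○○
○○○○○○○○
○○○○●●○○
○○○○○●○○
○○○○v○○○
○○○○○○○○
○○○○○○○○
[6] ○○○○○○○○
○○○○○○○○
○○○○○○○○
○○○○●●○○
○○○○○●○○
○○○<●○○○
○○○○○○○○
○○○○○○○○
[7] ○○○○○○○○
○○○○○○○○
○○○○○○○○
○○○○●●○○
○○○^○●○○
○○○●●○○○
○○○○○○○○
○○○○○○○○
[8] ○○○○○○○○
○○○○○○○○
○○○○○○○○
○○○○●●○○
○○○●>●○○
○○○●●○○○
○○○○○○○○
○○○○○○○○
[9] ○○○○○○○○
○○○○○○○○
○○○○○○○○
○○○○●●○○
○○○●●●○○
○○○●v○○○
○○○○○○○○
○○○○○○○○
[10] ○○○○○○○○
○○○○○○○○
○○○○○○○○
○○○○●●○○
○○○●●●○○
○○○●○>○○
○○○○○○○○
○○○○○○○○
[11] ○○○○○○○○
○○○○○○○○
○○○○○○○○
○○○○●●○○
○○○●●●○○
○○○●○●○○
○○○○○v○○
○○○○○○○○
[12] ○○○○○○○○
○○○○○○○○
○○○○○○○○
○○○○●●○○
○○○●●●○○
○○○●○●○○
○○○○<●○○
○○○○○○○○
[13] ○○○○○○○○
○○○○○○○○
○○○○○○○○
○○○○●●○○
○○○●●●○○
○○○●^●○○
○○○○●●○○
○○○○○○○○
[14] ○○○○○○○○
○○○○○○○○
○○○○○○○○
○○○○●●○○
○○○●●●○○
○○○●●>○○
○○○○●●○○
○○○○○○○○
[15] ○○○○○○○○
○○○○○○○○
○○○○○○○○
○○○○●●○○
○○○●●^○○
○○○●●○○○
○○○○●●○○
○○○○○○○○
[16] ○○○○○○○○
○○○○○○○○
○○○○○○○○
○○○○●●○○
○○○●<○○○
○○○●●○○○
○○○○●●○○
○○○○○○○○
[17] ○○○○○○○○
○○○○○○○○
○○○○○○○○
○○○○●●○○
○○○●○○○○
○○○●v○○○
○○○○●●○○
○○○○○○○○
[18] ○○○○○○○○
○○○○○○○○
○○○○○○○○
○○○○●●○○
○○○●○○○○
○○○●○>○○
○○○○●●○○
○○○○○○○○
[19] ○○○○○○○○
○○○○○○○○
○○○○○○○○
○○○○●●○○
○○○●○○○○
○○○●○●○○
○○○○●v○○
○○○○○○○○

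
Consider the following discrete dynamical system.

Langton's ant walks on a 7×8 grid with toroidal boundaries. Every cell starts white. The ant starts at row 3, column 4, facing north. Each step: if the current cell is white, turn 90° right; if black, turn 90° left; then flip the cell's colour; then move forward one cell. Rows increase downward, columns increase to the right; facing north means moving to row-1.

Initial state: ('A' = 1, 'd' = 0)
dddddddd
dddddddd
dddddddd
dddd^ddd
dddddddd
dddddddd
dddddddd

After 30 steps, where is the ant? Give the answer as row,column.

k=0  dddddddd
dddddddd
dddddddd
dddd^ddd
dddddddd
dddddddd
dddddddd
k=1  dddddddd
dddddddd
dddddddd
ddddA>dd
dddddddd
dddddddd
dddddddd
k=2  dddddddd
dddddddd
dddddddd
ddddAAdd
dddddvdd
dddddddd
dddddddd
k=3  dddddddd
dddddddd
dddddddd
ddddAAdd
dddd<Add
dddddddd
dddddddd
k=4  dddddddd
dddddddd
dddddddd
dddd^Add
ddddAAdd
dddddddd
dddddddd
k=5  dddddddd
dddddddd
dddddddd
ddd<dAdd
ddddAAdd
dddddddd
dddddddd
k=6  dddddddd
dddddddd
ddd^dddd
dddAdAdd
ddddAAdd
dddddddd
dddddddd
k=7  dddddddd
dddddddd
dddA>ddd
dddAdAdd
ddddAAdd
dddddddd
dddddddd
k=8  dddddddd
dddddddd
dddAAddd
dddAvAdd
ddddAAdd
dddddddd
dddddddd
k=9  dddddddd
dddddddd
dddAAddd
ddd<AAdd
ddddAAdd
dddddddd
dddddddd
k=10  dddddddd
dddddddd
dddAAddd
ddddAAdd
dddvAAdd
dddddddd
dddddddd
k=11  dddddddd
dddddddd
dddAAddd
ddddAAdd
dd<AAAdd
dddddddd
dddddddd
k=12  dddddddd
dddddddd
dddAAddd
dd^dAAdd
ddAAAAdd
dddddddd
dddddddd
k=13  dddddddd
dddddddd
dddAAddd
ddA>AAdd
ddAAAAdd
dddddddd
dddddddd
k=14  dddddddd
dddddddd
dddAAddd
ddAAAAdd
ddAvAAdd
dddddddd
dddddddd
k=15  dddddddd
dddddddd
dddAAddd
ddAAAAdd
ddAd>Add
dddddddd
dddddddd
k=16  dddddddd
dddddddd
dddAAddd
ddAA^Add
ddAddAdd
dddddddd
dddddddd
k=17  dddddddd
dddddddd
dddAAddd
ddA<dAdd
ddAddAdd
dddddddd
dddddddd
k=18  dddddddd
dddddddd
dddAAddd
ddAddAdd
ddAvdAdd
dddddddd
dddddddd
k=19  dddddddd
dddddddd
dddAAddd
ddAddAdd
dd<AdAdd
dddddddd
dddddddd
k=20  dddddddd
dddddddd
dddAAddd
ddAddAdd
dddAdAdd
ddvddddd
dddddddd
k=21  dddddddd
dddddddd
dddAAddd
ddAddAdd
dddAdAdd
d<Addddd
dddddddd
k=22  dddddddd
dddddddd
dddAAddd
ddAddAdd
d^dAdAdd
dAAddddd
dddddddd
k=23  dddddddd
dddddddd
dddAAddd
ddAddAdd
dA>AdAdd
dAAddddd
dddddddd
k=24  dddddddd
dddddddd
dddAAddd
ddAddAdd
dAAAdAdd
dAvddddd
dddddddd
k=25  dddddddd
dddddddd
dddAAddd
ddAddAdd
dAAAdAdd
dAd>dddd
dddddddd
k=26  dddddddd
dddddddd
dddAAddd
ddAddAdd
dAAAdAdd
dAdAdddd
dddvdddd
k=27  dddddddd
dddddddd
dddAAddd
ddAddAdd
dAAAdAdd
dAdAdddd
dd<Adddd
k=28  dddddddd
dddddddd
dddAAddd
ddAddAdd
dAAAdAdd
dA^Adddd
ddAAdddd
k=29  dddddddd
dddddddd
dddAAddd
ddAddAdd
dAAAdAdd
dAA>dddd
ddAAdddd
k=30  dddddddd
dddddddd
dddAAddd
ddAddAdd
dAA^dAdd
dAAddddd
ddAAdddd

4,3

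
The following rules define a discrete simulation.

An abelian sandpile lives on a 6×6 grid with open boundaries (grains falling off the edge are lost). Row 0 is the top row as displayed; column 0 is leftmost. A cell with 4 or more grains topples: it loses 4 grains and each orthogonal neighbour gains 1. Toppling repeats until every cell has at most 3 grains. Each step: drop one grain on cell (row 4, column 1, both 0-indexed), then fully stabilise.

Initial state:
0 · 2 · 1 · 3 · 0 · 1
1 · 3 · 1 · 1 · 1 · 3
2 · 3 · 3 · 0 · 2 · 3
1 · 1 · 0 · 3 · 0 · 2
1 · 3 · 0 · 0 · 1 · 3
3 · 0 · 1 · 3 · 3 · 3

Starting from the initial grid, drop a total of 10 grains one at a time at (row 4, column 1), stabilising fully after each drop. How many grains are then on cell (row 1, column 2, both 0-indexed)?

3

0) 0 · 2 · 1 · 3 · 0 · 1
1 · 3 · 1 · 1 · 1 · 3
2 · 3 · 3 · 0 · 2 · 3
1 · 1 · 0 · 3 · 0 · 2
1 · 3 · 0 · 0 · 1 · 3
3 · 0 · 1 · 3 · 3 · 3
1) 0 · 2 · 1 · 3 · 0 · 1
1 · 3 · 1 · 1 · 1 · 3
2 · 3 · 3 · 0 · 2 · 3
1 · 2 · 0 · 3 · 0 · 2
2 · 0 · 1 · 0 · 1 · 3
3 · 1 · 1 · 3 · 3 · 3
2) 0 · 2 · 1 · 3 · 0 · 1
1 · 3 · 1 · 1 · 1 · 3
2 · 3 · 3 · 0 · 2 · 3
1 · 2 · 0 · 3 · 0 · 2
2 · 1 · 1 · 0 · 1 · 3
3 · 1 · 1 · 3 · 3 · 3
3) 0 · 2 · 1 · 3 · 0 · 1
1 · 3 · 1 · 1 · 1 · 3
2 · 3 · 3 · 0 · 2 · 3
1 · 2 · 0 · 3 · 0 · 2
2 · 2 · 1 · 0 · 1 · 3
3 · 1 · 1 · 3 · 3 · 3
4) 0 · 2 · 1 · 3 · 0 · 1
1 · 3 · 1 · 1 · 1 · 3
2 · 3 · 3 · 0 · 2 · 3
1 · 2 · 0 · 3 · 0 · 2
2 · 3 · 1 · 0 · 1 · 3
3 · 1 · 1 · 3 · 3 · 3
5) 0 · 2 · 1 · 3 · 0 · 1
1 · 3 · 1 · 1 · 1 · 3
2 · 3 · 3 · 0 · 2 · 3
1 · 3 · 0 · 3 · 0 · 2
3 · 0 · 2 · 0 · 1 · 3
3 · 2 · 1 · 3 · 3 · 3
6) 0 · 2 · 1 · 3 · 0 · 1
1 · 3 · 1 · 1 · 1 · 3
2 · 3 · 3 · 0 · 2 · 3
1 · 3 · 0 · 3 · 0 · 2
3 · 1 · 2 · 0 · 1 · 3
3 · 2 · 1 · 3 · 3 · 3
7) 0 · 2 · 1 · 3 · 0 · 1
1 · 3 · 1 · 1 · 1 · 3
2 · 3 · 3 · 0 · 2 · 3
1 · 3 · 0 · 3 · 0 · 2
3 · 2 · 2 · 0 · 1 · 3
3 · 2 · 1 · 3 · 3 · 3
8) 0 · 2 · 1 · 3 · 0 · 1
1 · 3 · 1 · 1 · 1 · 3
2 · 3 · 3 · 0 · 2 · 3
1 · 3 · 0 · 3 · 0 · 2
3 · 3 · 2 · 0 · 1 · 3
3 · 2 · 1 · 3 · 3 · 3
9) 0 · 3 · 1 · 3 · 0 · 1
2 · 0 · 3 · 1 · 1 · 3
3 · 2 · 0 · 1 · 2 · 3
3 · 1 · 2 · 3 · 0 · 2
1 · 3 · 3 · 0 · 1 · 3
1 · 0 · 2 · 3 · 3 · 3
10) 0 · 3 · 1 · 3 · 0 · 1
2 · 0 · 3 · 1 · 1 · 3
3 · 2 · 0 · 1 · 2 · 3
3 · 2 · 3 · 3 · 0 · 2
2 · 1 · 0 · 1 · 1 · 3
1 · 1 · 3 · 3 · 3 · 3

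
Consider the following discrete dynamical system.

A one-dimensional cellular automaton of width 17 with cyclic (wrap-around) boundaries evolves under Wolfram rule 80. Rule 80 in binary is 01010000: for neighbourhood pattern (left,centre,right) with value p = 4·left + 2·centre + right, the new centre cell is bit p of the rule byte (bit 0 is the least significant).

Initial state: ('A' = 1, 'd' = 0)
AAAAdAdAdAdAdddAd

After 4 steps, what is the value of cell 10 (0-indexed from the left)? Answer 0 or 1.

0

t=0: AAAAdAdAdAdAdddAd
t=1: dddAddddddddAdddd
t=2: ddddAddddddddAddd
t=3: dddddAddddddddAdd
t=4: ddddddAddddddddAd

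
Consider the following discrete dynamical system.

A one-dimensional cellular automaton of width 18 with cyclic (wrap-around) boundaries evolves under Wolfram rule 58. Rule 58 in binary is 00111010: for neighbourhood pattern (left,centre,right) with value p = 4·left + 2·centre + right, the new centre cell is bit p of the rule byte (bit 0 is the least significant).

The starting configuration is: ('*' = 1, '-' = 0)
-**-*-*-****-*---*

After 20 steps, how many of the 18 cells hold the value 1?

10

[0] -**-*-*-****-*---*
[1] **-*-*-**---*-*-*-
[2] *-*-*-**-*-*-*-*-*
[3] -*-*-**-*-*-*-*-**
[4] *-*-**-*-*-*-*-**-
[5] -*-**-*-*-*-*-**-*
[6] *-**-*-*-*-*-**-*-
[7] -**-*-*-*-*-**-*-*
[8] **-*-*-*-*-**-*-*-
[9] *-*-*-*-*-**-*-*-*
[10] -*-*-*-*-**-*-*-**
[11] *-*-*-*-**-*-*-**-
[12] -*-*-*-**-*-*-**-*
[13] *-*-*-**-*-*-**-*-
[14] -*-*-**-*-*-**-*-*
[15] *-*-**-*-*-**-*-*-
[16] -*-**-*-*-**-*-*-*
[17] *-**-*-*-**-*-*-*-
[18] -**-*-*-**-*-*-*-*
[19] **-*-*-**-*-*-*-*-
[20] *-*-*-**-*-*-*-*-*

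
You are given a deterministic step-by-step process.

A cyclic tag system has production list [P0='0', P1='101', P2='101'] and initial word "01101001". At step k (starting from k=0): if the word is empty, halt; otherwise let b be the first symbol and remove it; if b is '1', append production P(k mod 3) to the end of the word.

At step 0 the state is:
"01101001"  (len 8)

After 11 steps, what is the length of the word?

t=0: "01101001"  (len 8)
t=1: "1101001"  (len 7)
t=2: "101001101"  (len 9)
t=3: "01001101101"  (len 11)
t=4: "1001101101"  (len 10)
t=5: "001101101101"  (len 12)
t=6: "01101101101"  (len 11)
t=7: "1101101101"  (len 10)
t=8: "101101101101"  (len 12)
t=9: "01101101101101"  (len 14)
t=10: "1101101101101"  (len 13)
t=11: "101101101101101"  (len 15)

15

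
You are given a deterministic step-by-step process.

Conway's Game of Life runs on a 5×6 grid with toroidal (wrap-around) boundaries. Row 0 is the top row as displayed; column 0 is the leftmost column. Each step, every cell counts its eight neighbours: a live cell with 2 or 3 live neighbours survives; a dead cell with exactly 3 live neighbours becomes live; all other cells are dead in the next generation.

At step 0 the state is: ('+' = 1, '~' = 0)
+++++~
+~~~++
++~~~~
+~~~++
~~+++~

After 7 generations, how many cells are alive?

6

gen 0: +++++~
+~~~++
++~~~~
+~~~++
~~+++~
gen 1: +~~~~~
~~~~+~
~+~~~~
+~+~+~
~~~~~~
gen 2: ~~~~~~
~~~~~~
~+~+~+
~+~~~~
~+~~~+
gen 3: ~~~~~~
~~~~~~
+~+~~~
~+~~+~
+~~~~~
gen 4: ~~~~~~
~~~~~~
~+~~~~
++~~~+
~~~~~~
gen 5: ~~~~~~
~~~~~~
~+~~~~
++~~~~
+~~~~~
gen 6: ~~~~~~
~~~~~~
++~~~~
++~~~~
++~~~~
gen 7: ~~~~~~
~~~~~~
++~~~~
~~+~~+
++~~~~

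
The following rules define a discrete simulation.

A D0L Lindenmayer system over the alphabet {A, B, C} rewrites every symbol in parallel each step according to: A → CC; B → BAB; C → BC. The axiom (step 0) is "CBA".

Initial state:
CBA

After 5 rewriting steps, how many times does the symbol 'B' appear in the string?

143

0) CBA
1) BCBABCC
2) BABBCBABCCBABBCBC
3) BABCCBABBABBCBABCCBABBCBCBABCCBABBABBCBABBC
4) BABCCBABBCBCBABCCBABBABCCBABBABBCBABCCBABBCBCBABCCBABBABBCBABBCBABCCBABBCBCBABCCBABBABCCBABBABBCBABCCBABBABBC
5) BABCCBABBCBCBABCCBABBABBCBABBCBABCCBABBCBCBABCCBABBABCCBAB…BCBCBABCCBABBABCCBABBABBCBABCCBABBCBCBABCCBABBABCCBABBABBC  (len 275)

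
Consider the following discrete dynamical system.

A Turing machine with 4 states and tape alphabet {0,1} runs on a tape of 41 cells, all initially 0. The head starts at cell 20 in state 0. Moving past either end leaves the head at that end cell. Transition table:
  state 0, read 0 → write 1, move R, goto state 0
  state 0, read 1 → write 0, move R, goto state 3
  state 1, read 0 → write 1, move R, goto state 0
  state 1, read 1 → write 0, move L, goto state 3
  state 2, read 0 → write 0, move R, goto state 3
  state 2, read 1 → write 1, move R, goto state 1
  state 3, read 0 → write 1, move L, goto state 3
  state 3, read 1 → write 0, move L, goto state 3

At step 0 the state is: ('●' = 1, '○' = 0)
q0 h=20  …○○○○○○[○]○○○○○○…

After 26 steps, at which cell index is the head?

gen 0: q0 h=20  …○○○○○○[○]○○○○○○…
gen 1: q0 h=21  …○○○○○●[○]○○○○○○…
gen 2: q0 h=22  …○○○○●●[○]○○○○○○…
gen 3: q0 h=23  …○○○●●●[○]○○○○○○…
gen 4: q0 h=24  …○○●●●●[○]○○○○○○…
gen 5: q0 h=25  …○●●●●●[○]○○○○○○…
gen 6: q0 h=26  …●●●●●●[○]○○○○○○…
gen 7: q0 h=27  …●●●●●●[○]○○○○○○…
gen 8: q0 h=28  …●●●●●●[○]○○○○○○…
gen 9: q0 h=29  …●●●●●●[○]○○○○○○…
gen 10: q0 h=30  …●●●●●●[○]○○○○○○…
gen 11: q0 h=31  …●●●●●●[○]○○○○○○…
gen 12: q0 h=32  …●●●●●●[○]○○○○○○…
gen 13: q0 h=33  …●●●●●●[○]○○○○○○…
gen 14: q0 h=34  …●●●●●●[○]○○○○○○|
gen 15: q0 h=35  …●●●●●●[○]○○○○○|
gen 16: q0 h=36  …●●●●●●[○]○○○○|
gen 17: q0 h=37  …●●●●●●[○]○○○|
gen 18: q0 h=38  …●●●●●●[○]○○|
gen 19: q0 h=39  …●●●●●●[○]○|
gen 20: q0 h=40  …●●●●●●[○]|
gen 21: q0 h=40  …●●●●●●[●]|
gen 22: q3 h=40  …●●●●●●[○]|
gen 23: q3 h=39  …●●●●●●[●]●|
gen 24: q3 h=38  …●●●●●●[●]○●|
gen 25: q3 h=37  …●●●●●●[●]○○●|
gen 26: q3 h=36  …●●●●●●[●]○○○●|

36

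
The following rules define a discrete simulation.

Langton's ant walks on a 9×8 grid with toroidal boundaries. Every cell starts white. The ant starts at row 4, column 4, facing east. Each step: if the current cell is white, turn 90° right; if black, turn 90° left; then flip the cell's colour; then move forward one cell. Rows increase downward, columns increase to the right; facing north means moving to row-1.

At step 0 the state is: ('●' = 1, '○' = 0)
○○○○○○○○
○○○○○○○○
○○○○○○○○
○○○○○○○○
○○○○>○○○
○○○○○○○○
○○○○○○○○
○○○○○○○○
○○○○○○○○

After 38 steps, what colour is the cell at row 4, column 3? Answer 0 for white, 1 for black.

step 0: ○○○○○○○○
○○○○○○○○
○○○○○○○○
○○○○○○○○
○○○○>○○○
○○○○○○○○
○○○○○○○○
○○○○○○○○
○○○○○○○○
step 1: ○○○○○○○○
○○○○○○○○
○○○○○○○○
○○○○○○○○
○○○○●○○○
○○○○v○○○
○○○○○○○○
○○○○○○○○
○○○○○○○○
step 2: ○○○○○○○○
○○○○○○○○
○○○○○○○○
○○○○○○○○
○○○○●○○○
○○○<●○○○
○○○○○○○○
○○○○○○○○
○○○○○○○○
step 3: ○○○○○○○○
○○○○○○○○
○○○○○○○○
○○○○○○○○
○○○^●○○○
○○○●●○○○
○○○○○○○○
○○○○○○○○
○○○○○○○○
step 4: ○○○○○○○○
○○○○○○○○
○○○○○○○○
○○○○○○○○
○○○●>○○○
○○○●●○○○
○○○○○○○○
○○○○○○○○
○○○○○○○○
step 5: ○○○○○○○○
○○○○○○○○
○○○○○○○○
○○○○^○○○
○○○●○○○○
○○○●●○○○
○○○○○○○○
○○○○○○○○
○○○○○○○○
step 6: ○○○○○○○○
○○○○○○○○
○○○○○○○○
○○○○●>○○
○○○●○○○○
○○○●●○○○
○○○○○○○○
○○○○○○○○
○○○○○○○○
step 7: ○○○○○○○○
○○○○○○○○
○○○○○○○○
○○○○●●○○
○○○●○v○○
○○○●●○○○
○○○○○○○○
○○○○○○○○
○○○○○○○○
step 8: ○○○○○○○○
○○○○○○○○
○○○○○○○○
○○○○●●○○
○○○●<●○○
○○○●●○○○
○○○○○○○○
○○○○○○○○
○○○○○○○○
step 9: ○○○○○○○○
○○○○○○○○
○○○○○○○○
○○○○^●○○
○○○●●●○○
○○○●●○○○
○○○○○○○○
○○○○○○○○
○○○○○○○○
step 10: ○○○○○○○○
○○○○○○○○
○○○○○○○○
○○○<○●○○
○○○●●●○○
○○○●●○○○
○○○○○○○○
○○○○○○○○
○○○○○○○○
step 11: ○○○○○○○○
○○○○○○○○
○○○^○○○○
○○○●○●○○
○○○●●●○○
○○○●●○○○
○○○○○○○○
○○○○○○○○
○○○○○○○○
step 12: ○○○○○○○○
○○○○○○○○
○○○●>○○○
○○○●○●○○
○○○●●●○○
○○○●●○○○
○○○○○○○○
○○○○○○○○
○○○○○○○○
step 13: ○○○○○○○○
○○○○○○○○
○○○●●○○○
○○○●v●○○
○○○●●●○○
○○○●●○○○
○○○○○○○○
○○○○○○○○
○○○○○○○○
step 14: ○○○○○○○○
○○○○○○○○
○○○●●○○○
○○○<●●○○
○○○●●●○○
○○○●●○○○
○○○○○○○○
○○○○○○○○
○○○○○○○○
step 15: ○○○○○○○○
○○○○○○○○
○○○●●○○○
○○○○●●○○
○○○v●●○○
○○○●●○○○
○○○○○○○○
○○○○○○○○
○○○○○○○○
step 16: ○○○○○○○○
○○○○○○○○
○○○●●○○○
○○○○●●○○
○○○○>●○○
○○○●●○○○
○○○○○○○○
○○○○○○○○
○○○○○○○○
step 17: ○○○○○○○○
○○○○○○○○
○○○●●○○○
○○○○^●○○
○○○○○●○○
○○○●●○○○
○○○○○○○○
○○○○○○○○
○○○○○○○○
step 18: ○○○○○○○○
○○○○○○○○
○○○●●○○○
○○○<○●○○
○○○○○●○○
○○○●●○○○
○○○○○○○○
○○○○○○○○
○○○○○○○○
step 19: ○○○○○○○○
○○○○○○○○
○○○^●○○○
○○○●○●○○
○○○○○●○○
○○○●●○○○
○○○○○○○○
○○○○○○○○
○○○○○○○○
step 20: ○○○○○○○○
○○○○○○○○
○○<○●○○○
○○○●○●○○
○○○○○●○○
○○○●●○○○
○○○○○○○○
○○○○○○○○
○○○○○○○○
step 21: ○○○○○○○○
○○^○○○○○
○○●○●○○○
○○○●○●○○
○○○○○●○○
○○○●●○○○
○○○○○○○○
○○○○○○○○
○○○○○○○○
step 22: ○○○○○○○○
○○●>○○○○
○○●○●○○○
○○○●○●○○
○○○○○●○○
○○○●●○○○
○○○○○○○○
○○○○○○○○
○○○○○○○○
step 23: ○○○○○○○○
○○●●○○○○
○○●v●○○○
○○○●○●○○
○○○○○●○○
○○○●●○○○
○○○○○○○○
○○○○○○○○
○○○○○○○○
step 24: ○○○○○○○○
○○●●○○○○
○○<●●○○○
○○○●○●○○
○○○○○●○○
○○○●●○○○
○○○○○○○○
○○○○○○○○
○○○○○○○○
step 25: ○○○○○○○○
○○●●○○○○
○○○●●○○○
○○v●○●○○
○○○○○●○○
○○○●●○○○
○○○○○○○○
○○○○○○○○
○○○○○○○○
step 26: ○○○○○○○○
○○●●○○○○
○○○●●○○○
○<●●○●○○
○○○○○●○○
○○○●●○○○
○○○○○○○○
○○○○○○○○
○○○○○○○○
step 27: ○○○○○○○○
○○●●○○○○
○^○●●○○○
○●●●○●○○
○○○○○●○○
○○○●●○○○
○○○○○○○○
○○○○○○○○
○○○○○○○○
step 28: ○○○○○○○○
○○●●○○○○
○●>●●○○○
○●●●○●○○
○○○○○●○○
○○○●●○○○
○○○○○○○○
○○○○○○○○
○○○○○○○○
step 29: ○○○○○○○○
○○●●○○○○
○●●●●○○○
○●v●○●○○
○○○○○●○○
○○○●●○○○
○○○○○○○○
○○○○○○○○
○○○○○○○○
step 30: ○○○○○○○○
○○●●○○○○
○●●●●○○○
○●○>○●○○
○○○○○●○○
○○○●●○○○
○○○○○○○○
○○○○○○○○
○○○○○○○○
step 31: ○○○○○○○○
○○●●○○○○
○●●^●○○○
○●○○○●○○
○○○○○●○○
○○○●●○○○
○○○○○○○○
○○○○○○○○
○○○○○○○○
step 32: ○○○○○○○○
○○●●○○○○
○●<○●○○○
○●○○○●○○
○○○○○●○○
○○○●●○○○
○○○○○○○○
○○○○○○○○
○○○○○○○○
step 33: ○○○○○○○○
○○●●○○○○
○●○○●○○○
○●v○○●○○
○○○○○●○○
○○○●●○○○
○○○○○○○○
○○○○○○○○
○○○○○○○○
step 34: ○○○○○○○○
○○●●○○○○
○●○○●○○○
○<●○○●○○
○○○○○●○○
○○○●●○○○
○○○○○○○○
○○○○○○○○
○○○○○○○○
step 35: ○○○○○○○○
○○●●○○○○
○●○○●○○○
○○●○○●○○
○v○○○●○○
○○○●●○○○
○○○○○○○○
○○○○○○○○
○○○○○○○○
step 36: ○○○○○○○○
○○●●○○○○
○●○○●○○○
○○●○○●○○
<●○○○●○○
○○○●●○○○
○○○○○○○○
○○○○○○○○
○○○○○○○○
step 37: ○○○○○○○○
○○●●○○○○
○●○○●○○○
^○●○○●○○
●●○○○●○○
○○○●●○○○
○○○○○○○○
○○○○○○○○
○○○○○○○○
step 38: ○○○○○○○○
○○●●○○○○
○●○○●○○○
●>●○○●○○
●●○○○●○○
○○○●●○○○
○○○○○○○○
○○○○○○○○
○○○○○○○○

0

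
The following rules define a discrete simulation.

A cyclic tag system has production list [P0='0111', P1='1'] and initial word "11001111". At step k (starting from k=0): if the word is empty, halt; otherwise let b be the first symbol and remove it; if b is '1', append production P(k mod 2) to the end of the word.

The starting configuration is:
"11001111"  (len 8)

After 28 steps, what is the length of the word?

t=0: "11001111"  (len 8)
t=1: "10011110111"  (len 11)
t=2: "00111101111"  (len 11)
t=3: "0111101111"  (len 10)
t=4: "111101111"  (len 9)
t=5: "111011110111"  (len 12)
t=6: "110111101111"  (len 12)
t=7: "101111011110111"  (len 15)
t=8: "011110111101111"  (len 15)
t=9: "11110111101111"  (len 14)
t=10: "11101111011111"  (len 14)
t=11: "11011110111110111"  (len 17)
t=12: "10111101111101111"  (len 17)
t=13: "01111011111011110111"  (len 20)
t=14: "1111011111011110111"  (len 19)
t=15: "1110111110111101110111"  (len 22)
t=16: "1101111101111011101111"  (len 22)
t=17: "1011111011110111011110111"  (len 25)
t=18: "0111110111101110111101111"  (len 25)
t=19: "111110111101110111101111"  (len 24)
t=20: "111101111011101111011111"  (len 24)
t=21: "111011110111011110111110111"  (len 27)
t=22: "110111101110111101111101111"  (len 27)
t=23: "101111011101111011111011110111"  (len 30)
t=24: "011110111011110111110111101111"  (len 30)
t=25: "11110111011110111110111101111"  (len 29)
t=26: "11101110111101111101111011111"  (len 29)
t=27: "11011101111011111011110111110111"  (len 32)
t=28: "10111011110111110111101111101111"  (len 32)

32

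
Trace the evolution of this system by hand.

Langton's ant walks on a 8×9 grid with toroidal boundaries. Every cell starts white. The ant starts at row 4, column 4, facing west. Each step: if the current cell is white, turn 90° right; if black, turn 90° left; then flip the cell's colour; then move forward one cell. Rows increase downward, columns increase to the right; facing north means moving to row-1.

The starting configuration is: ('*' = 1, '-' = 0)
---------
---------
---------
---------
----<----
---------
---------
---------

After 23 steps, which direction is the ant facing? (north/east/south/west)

t=0: ---------
---------
---------
---------
----<----
---------
---------
---------
t=1: ---------
---------
---------
----^----
----*----
---------
---------
---------
t=2: ---------
---------
---------
----*>---
----*----
---------
---------
---------
t=3: ---------
---------
---------
----**---
----*v---
---------
---------
---------
t=4: ---------
---------
---------
----**---
----<*---
---------
---------
---------
t=5: ---------
---------
---------
----**---
-----*---
----v----
---------
---------
t=6: ---------
---------
---------
----**---
-----*---
---<*----
---------
---------
t=7: ---------
---------
---------
----**---
---^-*---
---**----
---------
---------
t=8: ---------
---------
---------
----**---
---*>*---
---**----
---------
---------
t=9: ---------
---------
---------
----**---
---***---
---*v----
---------
---------
t=10: ---------
---------
---------
----**---
---***---
---*->---
---------
---------
t=11: ---------
---------
---------
----**---
---***---
---*-*---
-----v---
---------
t=12: ---------
---------
---------
----**---
---***---
---*-*---
----<*---
---------
t=13: ---------
---------
---------
----**---
---***---
---*^*---
----**---
---------
t=14: ---------
---------
---------
----**---
---***---
---**>---
----**---
---------
t=15: ---------
---------
---------
----**---
---**^---
---**----
----**---
---------
t=16: ---------
---------
---------
----**---
---*<----
---**----
----**---
---------
t=17: ---------
---------
---------
----**---
---*-----
---*v----
----**---
---------
t=18: ---------
---------
---------
----**---
---*-----
---*->---
----**---
---------
t=19: ---------
---------
---------
----**---
---*-----
---*-*---
----*v---
---------
t=20: ---------
---------
---------
----**---
---*-----
---*-*---
----*->--
---------
t=21: ---------
---------
---------
----**---
---*-----
---*-*---
----*-*--
------v--
t=22: ---------
---------
---------
----**---
---*-----
---*-*---
----*-*--
-----<*--
t=23: ---------
---------
---------
----**---
---*-----
---*-*---
----*^*--
-----**--

north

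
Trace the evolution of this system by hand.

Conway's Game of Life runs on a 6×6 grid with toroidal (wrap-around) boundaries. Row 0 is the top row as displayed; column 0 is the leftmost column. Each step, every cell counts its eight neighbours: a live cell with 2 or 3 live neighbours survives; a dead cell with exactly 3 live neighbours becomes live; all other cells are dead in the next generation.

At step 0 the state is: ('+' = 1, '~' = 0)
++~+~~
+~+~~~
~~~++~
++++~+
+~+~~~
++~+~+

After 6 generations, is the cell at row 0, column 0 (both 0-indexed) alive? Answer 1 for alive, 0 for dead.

0

0) ++~+~~
+~+~~~
~~~++~
++++~+
+~+~~~
++~+~+
1) ~~~++~
+~+~++
~~~~+~
+~~~~+
~~~~~~
~~~+++
2) +~+~~~
~~~~~~
~+~++~
~~~~~+
+~~~~~
~~~+~+
3) ~~~~~~
~+++~~
~~~~+~
+~~~++
+~~~++
++~~~+
4) ~~~~~~
~~++~~
+++~+~
+~~+~~
~~~~~~
~+~~+~
5) ~~++~~
~~++~~
+~~~++
+~++~+
~~~~~~
~~~~~~
6) ~~++~~
~++~~+
+~~~~~
++~+~~
~~~~~~
~~~~~~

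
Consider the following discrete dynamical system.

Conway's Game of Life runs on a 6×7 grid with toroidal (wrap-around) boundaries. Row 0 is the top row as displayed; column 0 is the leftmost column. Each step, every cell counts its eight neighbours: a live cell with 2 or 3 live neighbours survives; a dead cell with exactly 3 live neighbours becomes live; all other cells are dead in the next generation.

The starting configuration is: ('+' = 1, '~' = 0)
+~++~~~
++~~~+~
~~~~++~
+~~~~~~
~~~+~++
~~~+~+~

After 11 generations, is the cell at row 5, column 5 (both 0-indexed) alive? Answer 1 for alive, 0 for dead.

k=0  +~++~~~
++~~~+~
~~~~++~
+~~~~~~
~~~+~++
~~~+~+~
k=1  +~++~~~
++++~+~
++~~++~
~~~~~~~
~~~~~++
~~~+~+~
k=2  +~~~~~~
~~~~~+~
+~~+++~
+~~~+~~
~~~~+++
~~++~+~
k=3  ~~~~+~+
~~~~~+~
~~~+~+~
+~~~~~~
~~~~~~+
~~~+~+~
k=4  ~~~~+~+
~~~~~++
~~~~+~+
~~~~~~+
~~~~~~+
~~~~+++
k=5  +~~~+~~
+~~~+~+
+~~~~~+
+~~~~~+
+~~~~~+
+~~~+~+
k=6  ~+~++~~
~+~~~~~
~+~~~~~
~+~~~+~
~+~~~~~
~+~~~~~
k=7  ++~~~~~
++~~~~~
+++~~~~
+++~~~~
+++~~~~
++~~~~~
k=8  ~~+~~~+
~~~~~~+
~~~~~~+
~~~+~~+
~~~~~~+
~~~~~~+
k=9  +~~~~++
+~~~~++
+~~~~++
+~~~~++
+~~~~++
+~~~~++
k=10  ~+~~+~~
~+~~+~~
~+~~+~~
~+~~+~~
~+~~+~~
~+~~+~~
k=11  ++++++~
++++++~
++++++~
++++++~
++++++~
++++++~

1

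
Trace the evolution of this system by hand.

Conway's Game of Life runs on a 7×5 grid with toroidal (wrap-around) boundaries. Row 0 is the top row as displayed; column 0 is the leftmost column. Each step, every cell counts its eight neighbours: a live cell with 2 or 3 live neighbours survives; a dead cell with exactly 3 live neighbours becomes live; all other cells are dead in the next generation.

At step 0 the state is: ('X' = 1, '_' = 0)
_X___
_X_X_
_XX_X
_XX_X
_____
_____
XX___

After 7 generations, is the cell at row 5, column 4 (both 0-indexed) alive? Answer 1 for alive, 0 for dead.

1

step 0: _X___
_X_X_
_XX_X
_XX_X
_____
_____
XX___
step 1: _X___
_X_X_
____X
_XX__
_____
_____
XX___
step 2: _X___
X_X__
XX_X_
_____
_____
_____
XX___
step 3: __X__
X_X_X
XXX_X
_____
_____
_____
XX___
step 4: __XXX
__X_X
__X_X
XX___
_____
_____
_X___
step 5: XXX_X
XXX_X
__X_X
XX___
_____
_____
__XX_
step 6: _____
_____
__X_X
XX___
_____
_____
X_XXX
step 7: ___XX
_____
XX___
XX___
_____
___XX
___XX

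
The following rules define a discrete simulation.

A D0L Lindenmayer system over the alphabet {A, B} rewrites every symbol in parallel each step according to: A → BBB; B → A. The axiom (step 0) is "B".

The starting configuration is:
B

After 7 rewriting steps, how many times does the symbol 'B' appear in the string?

k=0  B
k=1  A
k=2  BBB
k=3  AAA
k=4  BBBBBBBBB
k=5  AAAAAAAAA
k=6  BBBBBBBBBBBBBBBBBBBBBBBBBBB
k=7  AAAAAAAAAAAAAAAAAAAAAAAAAAA

0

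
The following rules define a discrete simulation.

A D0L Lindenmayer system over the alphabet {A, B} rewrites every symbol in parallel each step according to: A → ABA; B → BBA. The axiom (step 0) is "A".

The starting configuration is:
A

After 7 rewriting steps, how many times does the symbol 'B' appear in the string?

gen 0: A
gen 1: ABA
gen 2: ABABBAABA
gen 3: ABABBAABABBABBAABAABABBAABA
gen 4: ABABBAABABBABBAABAABABBAABABBABBAABABBABBAABAABABBAABAABABBAABABBABBAABAABABBAABA
gen 5: ABABBAABABBABBAABAABABBAABABBABBAABABBABBAABAABABBAABAABAB…AABABBABBAABABBABBAABAABABBAABAABABBAABABBABBAABAABABBAABA  (len 243)
gen 6: ABABBAABABBABBAABAABABBAABABBABBAABABBABBAABAABABBAABAABAB…AABABBABBAABABBABBAABAABABBAABAABABBAABABBABBAABAABABBAABA  (len 729)
gen 7: ABABBAABABBABBAABAABABBAABABBABBAABABBABBAABAABABBAABAABAB…AABABBABBAABABBABBAABAABABBAABAABABBAABABBABBAABAABABBAABA  (len 2187)

1093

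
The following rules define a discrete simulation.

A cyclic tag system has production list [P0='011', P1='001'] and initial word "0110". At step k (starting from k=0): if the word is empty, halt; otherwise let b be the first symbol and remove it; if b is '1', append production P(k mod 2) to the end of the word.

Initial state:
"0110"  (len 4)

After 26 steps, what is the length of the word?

17

step 0: "0110"  (len 4)
step 1: "110"  (len 3)
step 2: "10001"  (len 5)
step 3: "0001011"  (len 7)
step 4: "001011"  (len 6)
step 5: "01011"  (len 5)
step 6: "1011"  (len 4)
step 7: "011011"  (len 6)
step 8: "11011"  (len 5)
step 9: "1011011"  (len 7)
step 10: "011011001"  (len 9)
step 11: "11011001"  (len 8)
step 12: "1011001001"  (len 10)
step 13: "011001001011"  (len 12)
step 14: "11001001011"  (len 11)
step 15: "1001001011011"  (len 13)
step 16: "001001011011001"  (len 15)
step 17: "01001011011001"  (len 14)
step 18: "1001011011001"  (len 13)
step 19: "001011011001011"  (len 15)
step 20: "01011011001011"  (len 14)
step 21: "1011011001011"  (len 13)
step 22: "011011001011001"  (len 15)
step 23: "11011001011001"  (len 14)
step 24: "1011001011001001"  (len 16)
step 25: "011001011001001011"  (len 18)
step 26: "11001011001001011"  (len 17)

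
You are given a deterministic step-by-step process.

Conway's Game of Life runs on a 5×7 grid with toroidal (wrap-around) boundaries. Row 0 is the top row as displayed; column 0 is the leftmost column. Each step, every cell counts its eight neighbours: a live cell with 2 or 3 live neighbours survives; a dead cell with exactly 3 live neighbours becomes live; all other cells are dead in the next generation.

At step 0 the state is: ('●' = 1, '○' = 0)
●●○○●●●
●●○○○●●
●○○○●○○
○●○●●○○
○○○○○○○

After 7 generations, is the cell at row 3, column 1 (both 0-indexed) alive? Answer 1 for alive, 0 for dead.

[0] ●●○○●●●
●●○○○●●
●○○○●○○
○●○●●○○
○○○○○○○
[1] ○●○○●○○
○○○○○○○
○○●●●○○
○○○●●○○
○●●●○○●
[2] ●●○●○○○
○○●○●○○
○○●○●○○
○●○○○●○
●●○○○●○
[3] ●○○●●○●
○○●○●○○
○●●○●●○
●●●○●●●
○○○○●○○
[4] ○○○○●○○
●○●○○○●
○○○○○○○
●○●○○○●
○○●○○○○
[5] ○●○●○○○
○○○○○○○
○○○○○○○
○●○○○○○
○●○●○○○
[6] ○○○○○○○
○○○○○○○
○○○○○○○
○○●○○○○
●●○○○○○
[7] ○○○○○○○
○○○○○○○
○○○○○○○
○●○○○○○
○●○○○○○

1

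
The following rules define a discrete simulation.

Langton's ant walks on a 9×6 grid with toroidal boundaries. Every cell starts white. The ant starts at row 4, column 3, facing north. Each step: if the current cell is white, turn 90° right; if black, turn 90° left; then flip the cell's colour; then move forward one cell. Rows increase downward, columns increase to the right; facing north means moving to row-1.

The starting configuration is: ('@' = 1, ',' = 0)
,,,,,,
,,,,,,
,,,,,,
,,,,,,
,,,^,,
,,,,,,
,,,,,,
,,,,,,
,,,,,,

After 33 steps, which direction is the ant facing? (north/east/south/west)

0) ,,,,,,
,,,,,,
,,,,,,
,,,,,,
,,,^,,
,,,,,,
,,,,,,
,,,,,,
,,,,,,
1) ,,,,,,
,,,,,,
,,,,,,
,,,,,,
,,,@>,
,,,,,,
,,,,,,
,,,,,,
,,,,,,
2) ,,,,,,
,,,,,,
,,,,,,
,,,,,,
,,,@@,
,,,,v,
,,,,,,
,,,,,,
,,,,,,
3) ,,,,,,
,,,,,,
,,,,,,
,,,,,,
,,,@@,
,,,<@,
,,,,,,
,,,,,,
,,,,,,
4) ,,,,,,
,,,,,,
,,,,,,
,,,,,,
,,,^@,
,,,@@,
,,,,,,
,,,,,,
,,,,,,
5) ,,,,,,
,,,,,,
,,,,,,
,,,,,,
,,<,@,
,,,@@,
,,,,,,
,,,,,,
,,,,,,
6) ,,,,,,
,,,,,,
,,,,,,
,,^,,,
,,@,@,
,,,@@,
,,,,,,
,,,,,,
,,,,,,
7) ,,,,,,
,,,,,,
,,,,,,
,,@>,,
,,@,@,
,,,@@,
,,,,,,
,,,,,,
,,,,,,
8) ,,,,,,
,,,,,,
,,,,,,
,,@@,,
,,@v@,
,,,@@,
,,,,,,
,,,,,,
,,,,,,
9) ,,,,,,
,,,,,,
,,,,,,
,,@@,,
,,<@@,
,,,@@,
,,,,,,
,,,,,,
,,,,,,
10) ,,,,,,
,,,,,,
,,,,,,
,,@@,,
,,,@@,
,,v@@,
,,,,,,
,,,,,,
,,,,,,
11) ,,,,,,
,,,,,,
,,,,,,
,,@@,,
,,,@@,
,<@@@,
,,,,,,
,,,,,,
,,,,,,
12) ,,,,,,
,,,,,,
,,,,,,
,,@@,,
,^,@@,
,@@@@,
,,,,,,
,,,,,,
,,,,,,
13) ,,,,,,
,,,,,,
,,,,,,
,,@@,,
,@>@@,
,@@@@,
,,,,,,
,,,,,,
,,,,,,
14) ,,,,,,
,,,,,,
,,,,,,
,,@@,,
,@@@@,
,@v@@,
,,,,,,
,,,,,,
,,,,,,
15) ,,,,,,
,,,,,,
,,,,,,
,,@@,,
,@@@@,
,@,>@,
,,,,,,
,,,,,,
,,,,,,
16) ,,,,,,
,,,,,,
,,,,,,
,,@@,,
,@@^@,
,@,,@,
,,,,,,
,,,,,,
,,,,,,
17) ,,,,,,
,,,,,,
,,,,,,
,,@@,,
,@<,@,
,@,,@,
,,,,,,
,,,,,,
,,,,,,
18) ,,,,,,
,,,,,,
,,,,,,
,,@@,,
,@,,@,
,@v,@,
,,,,,,
,,,,,,
,,,,,,
19) ,,,,,,
,,,,,,
,,,,,,
,,@@,,
,@,,@,
,<@,@,
,,,,,,
,,,,,,
,,,,,,
20) ,,,,,,
,,,,,,
,,,,,,
,,@@,,
,@,,@,
,,@,@,
,v,,,,
,,,,,,
,,,,,,
21) ,,,,,,
,,,,,,
,,,,,,
,,@@,,
,@,,@,
,,@,@,
<@,,,,
,,,,,,
,,,,,,
22) ,,,,,,
,,,,,,
,,,,,,
,,@@,,
,@,,@,
^,@,@,
@@,,,,
,,,,,,
,,,,,,
23) ,,,,,,
,,,,,,
,,,,,,
,,@@,,
,@,,@,
@>@,@,
@@,,,,
,,,,,,
,,,,,,
24) ,,,,,,
,,,,,,
,,,,,,
,,@@,,
,@,,@,
@@@,@,
@v,,,,
,,,,,,
,,,,,,
25) ,,,,,,
,,,,,,
,,,,,,
,,@@,,
,@,,@,
@@@,@,
@,>,,,
,,,,,,
,,,,,,
26) ,,,,,,
,,,,,,
,,,,,,
,,@@,,
,@,,@,
@@@,@,
@,@,,,
,,v,,,
,,,,,,
27) ,,,,,,
,,,,,,
,,,,,,
,,@@,,
,@,,@,
@@@,@,
@,@,,,
,<@,,,
,,,,,,
28) ,,,,,,
,,,,,,
,,,,,,
,,@@,,
,@,,@,
@@@,@,
@^@,,,
,@@,,,
,,,,,,
29) ,,,,,,
,,,,,,
,,,,,,
,,@@,,
,@,,@,
@@@,@,
@@>,,,
,@@,,,
,,,,,,
30) ,,,,,,
,,,,,,
,,,,,,
,,@@,,
,@,,@,
@@^,@,
@@,,,,
,@@,,,
,,,,,,
31) ,,,,,,
,,,,,,
,,,,,,
,,@@,,
,@,,@,
@<,,@,
@@,,,,
,@@,,,
,,,,,,
32) ,,,,,,
,,,,,,
,,,,,,
,,@@,,
,@,,@,
@,,,@,
@v,,,,
,@@,,,
,,,,,,
33) ,,,,,,
,,,,,,
,,,,,,
,,@@,,
,@,,@,
@,,,@,
@,>,,,
,@@,,,
,,,,,,

east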